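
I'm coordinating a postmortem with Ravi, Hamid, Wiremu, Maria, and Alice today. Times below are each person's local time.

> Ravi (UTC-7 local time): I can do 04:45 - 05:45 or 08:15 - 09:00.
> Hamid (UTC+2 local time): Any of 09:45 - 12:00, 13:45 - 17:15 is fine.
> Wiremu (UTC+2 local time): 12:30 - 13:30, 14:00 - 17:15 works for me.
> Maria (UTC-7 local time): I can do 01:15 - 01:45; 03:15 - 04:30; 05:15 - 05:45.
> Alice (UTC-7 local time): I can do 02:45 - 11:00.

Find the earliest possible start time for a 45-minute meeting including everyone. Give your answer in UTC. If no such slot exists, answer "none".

Ravi in UTC: 11:45-12:45, 15:15-16:00 (add 7h to convert from UTC-7).
Hamid in UTC: 07:45-10:00, 11:45-15:15 (subtract 2h to convert from UTC+2).
Wiremu in UTC: 10:30-11:30, 12:00-15:15 (subtract 2h to convert from UTC+2).
Maria in UTC: 08:15-08:45, 10:15-11:30, 12:15-12:45 (add 7h to convert from UTC-7).
Alice in UTC: 09:45-18:00 (add 7h to convert from UTC-7).
Ravi ∩ Hamid: 11:45-12:45.
Ravi ∩ Hamid ∩ Wiremu: 12:00-12:45.
Ravi ∩ Hamid ∩ Wiremu ∩ Maria: 12:15-12:45.
Ravi ∩ Hamid ∩ Wiremu ∩ Maria ∩ Alice: 12:15-12:45.
No common window is at least 45 minutes long.

none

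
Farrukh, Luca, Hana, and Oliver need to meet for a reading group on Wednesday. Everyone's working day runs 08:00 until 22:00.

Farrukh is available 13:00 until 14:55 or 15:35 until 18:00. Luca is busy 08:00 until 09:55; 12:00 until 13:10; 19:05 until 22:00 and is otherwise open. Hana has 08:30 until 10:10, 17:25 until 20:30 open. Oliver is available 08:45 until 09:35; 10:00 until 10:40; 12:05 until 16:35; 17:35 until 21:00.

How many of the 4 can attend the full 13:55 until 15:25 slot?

2

Farrukh free: 13:00-14:55, 15:35-18:00.
Luca free: 09:55-12:00, 13:10-19:05 (invert busy blocks within the working day).
Hana free: 08:30-10:10, 17:25-20:30.
Oliver free: 08:45-09:35, 10:00-10:40, 12:05-16:35, 17:35-21:00.
Luca and Oliver can make the full 13:55-15:25 slot — that's 2.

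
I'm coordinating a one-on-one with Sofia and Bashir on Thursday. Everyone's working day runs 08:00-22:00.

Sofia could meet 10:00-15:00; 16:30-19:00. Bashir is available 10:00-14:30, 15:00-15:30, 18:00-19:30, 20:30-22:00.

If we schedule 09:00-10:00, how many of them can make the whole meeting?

0

nobody can make the full 09:00-10:00 slot — that's 0.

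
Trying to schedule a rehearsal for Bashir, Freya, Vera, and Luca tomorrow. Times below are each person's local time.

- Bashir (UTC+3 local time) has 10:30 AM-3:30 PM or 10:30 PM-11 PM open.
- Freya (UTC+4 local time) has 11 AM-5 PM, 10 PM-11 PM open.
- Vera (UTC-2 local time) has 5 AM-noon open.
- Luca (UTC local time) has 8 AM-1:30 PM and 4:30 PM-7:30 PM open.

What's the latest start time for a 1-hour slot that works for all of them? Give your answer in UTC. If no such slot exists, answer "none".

11:30

Bashir in UTC: 07:30-12:30, 19:30-20:00 (subtract 3h to convert from UTC+3).
Freya in UTC: 07:00-13:00, 18:00-19:00 (subtract 4h to convert from UTC+4).
Vera in UTC: 07:00-14:00 (add 2h to convert from UTC-2).
Luca in UTC: 08:00-13:30, 16:30-19:30.
Bashir ∩ Freya: 07:30-12:30.
Bashir ∩ Freya ∩ Vera: 07:30-12:30.
Bashir ∩ Freya ∩ Vera ∩ Luca: 08:00-12:30.
So the common availability across everyone is 08:00-12:30.
The last common window of at least 60 minutes is 08:00-12:30; a 60-minute meeting can start as late as 11:30 and still end by 12:30.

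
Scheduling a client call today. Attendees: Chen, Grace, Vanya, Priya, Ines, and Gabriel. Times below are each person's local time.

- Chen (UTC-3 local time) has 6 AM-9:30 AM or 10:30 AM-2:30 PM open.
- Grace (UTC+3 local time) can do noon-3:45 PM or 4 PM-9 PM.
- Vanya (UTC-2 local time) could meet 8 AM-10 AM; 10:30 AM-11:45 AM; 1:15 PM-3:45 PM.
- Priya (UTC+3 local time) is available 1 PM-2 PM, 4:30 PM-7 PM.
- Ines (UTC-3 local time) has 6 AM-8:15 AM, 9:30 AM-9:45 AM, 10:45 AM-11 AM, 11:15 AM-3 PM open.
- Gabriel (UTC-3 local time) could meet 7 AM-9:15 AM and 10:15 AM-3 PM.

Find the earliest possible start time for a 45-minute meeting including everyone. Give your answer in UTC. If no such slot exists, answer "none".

10:00

Chen in UTC: 09:00-12:30, 13:30-17:30 (add 3h to convert from UTC-3).
Grace in UTC: 09:00-12:45, 13:00-18:00 (subtract 3h to convert from UTC+3).
Vanya in UTC: 10:00-12:00, 12:30-13:45, 15:15-17:45 (add 2h to convert from UTC-2).
Priya in UTC: 10:00-11:00, 13:30-16:00 (subtract 3h to convert from UTC+3).
Ines in UTC: 09:00-11:15, 12:30-12:45, 13:45-14:00, 14:15-18:00 (add 3h to convert from UTC-3).
Gabriel in UTC: 10:00-12:15, 13:15-18:00 (add 3h to convert from UTC-3).
Chen ∩ Grace: 09:00-12:30, 13:30-17:30.
Chen ∩ Grace ∩ Vanya: 10:00-12:00, 13:30-13:45, 15:15-17:30.
Chen ∩ Grace ∩ Vanya ∩ Priya: 10:00-11:00, 13:30-13:45, 15:15-16:00.
Chen ∩ Grace ∩ Vanya ∩ Priya ∩ Ines: 10:00-11:00, 15:15-16:00.
Chen ∩ Grace ∩ Vanya ∩ Priya ∩ Ines ∩ Gabriel: 10:00-11:00, 15:15-16:00.
Those are the intersection windows.
The first common window of at least 45 minutes is 10:00-11:00, so the earliest start is 10:00.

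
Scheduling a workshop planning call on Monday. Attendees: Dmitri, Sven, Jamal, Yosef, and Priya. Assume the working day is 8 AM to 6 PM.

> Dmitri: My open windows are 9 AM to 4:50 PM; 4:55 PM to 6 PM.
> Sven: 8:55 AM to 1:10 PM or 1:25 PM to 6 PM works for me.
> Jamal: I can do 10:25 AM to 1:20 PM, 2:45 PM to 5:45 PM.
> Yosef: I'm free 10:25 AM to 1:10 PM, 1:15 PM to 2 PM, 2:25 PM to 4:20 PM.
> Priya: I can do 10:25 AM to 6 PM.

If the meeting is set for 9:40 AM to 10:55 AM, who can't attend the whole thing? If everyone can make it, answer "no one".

Jamal, Priya, Yosef

Dmitri: free for 09:40-10:55. Sven: free for 09:40-10:55. Jamal: not fully free for 09:40-10:55. Yosef: not fully free for 09:40-10:55. Priya: not fully free for 09:40-10:55.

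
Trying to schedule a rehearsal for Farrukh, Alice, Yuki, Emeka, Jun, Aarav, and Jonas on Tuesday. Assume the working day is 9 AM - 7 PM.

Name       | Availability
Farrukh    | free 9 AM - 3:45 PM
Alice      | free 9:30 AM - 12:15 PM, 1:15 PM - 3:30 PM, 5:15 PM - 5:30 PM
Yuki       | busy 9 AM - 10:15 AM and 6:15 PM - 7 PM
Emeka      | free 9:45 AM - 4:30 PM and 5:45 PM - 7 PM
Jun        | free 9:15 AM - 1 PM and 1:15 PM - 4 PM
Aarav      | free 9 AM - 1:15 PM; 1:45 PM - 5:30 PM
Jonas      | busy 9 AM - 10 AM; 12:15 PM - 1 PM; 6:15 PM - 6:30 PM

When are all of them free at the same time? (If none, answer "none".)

Farrukh free: 09:00-15:45.
Alice free: 09:30-12:15, 13:15-15:30, 17:15-17:30.
Yuki free: 10:15-18:15 (invert busy blocks within the working day).
Emeka free: 09:45-16:30, 17:45-19:00.
Jun free: 09:15-13:00, 13:15-16:00.
Aarav free: 09:00-13:15, 13:45-17:30.
Jonas free: 10:00-12:15, 13:00-18:15, 18:30-19:00 (invert busy blocks within the working day).
Farrukh ∩ Alice: 09:30-12:15, 13:15-15:30.
Farrukh ∩ Alice ∩ Yuki: 10:15-12:15, 13:15-15:30.
Farrukh ∩ Alice ∩ Yuki ∩ Emeka: 10:15-12:15, 13:15-15:30.
Farrukh ∩ Alice ∩ Yuki ∩ Emeka ∩ Jun: 10:15-12:15, 13:15-15:30.
Farrukh ∩ Alice ∩ Yuki ∩ Emeka ∩ Jun ∩ Aarav: 10:15-12:15, 13:45-15:30.
Farrukh ∩ Alice ∩ Yuki ∩ Emeka ∩ Jun ∩ Aarav ∩ Jonas: 10:15-12:15, 13:45-15:30.

10:15-12:15, 13:45-15:30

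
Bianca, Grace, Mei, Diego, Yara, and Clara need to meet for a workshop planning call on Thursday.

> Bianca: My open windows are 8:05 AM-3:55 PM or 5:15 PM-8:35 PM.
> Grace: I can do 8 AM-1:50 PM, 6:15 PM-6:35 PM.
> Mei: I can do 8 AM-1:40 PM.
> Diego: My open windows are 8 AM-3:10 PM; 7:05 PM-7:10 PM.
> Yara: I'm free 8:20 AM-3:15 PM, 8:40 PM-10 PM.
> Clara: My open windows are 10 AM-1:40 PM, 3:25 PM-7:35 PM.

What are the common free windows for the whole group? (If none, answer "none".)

10:00-13:40

Bianca ∩ Grace: 08:05-13:50, 18:15-18:35.
Bianca ∩ Grace ∩ Mei: 08:05-13:40.
Bianca ∩ Grace ∩ Mei ∩ Diego: 08:05-13:40.
Bianca ∩ Grace ∩ Mei ∩ Diego ∩ Yara: 08:20-13:40.
Bianca ∩ Grace ∩ Mei ∩ Diego ∩ Yara ∩ Clara: 10:00-13:40.
So the common availability across everyone is 10:00-13:40.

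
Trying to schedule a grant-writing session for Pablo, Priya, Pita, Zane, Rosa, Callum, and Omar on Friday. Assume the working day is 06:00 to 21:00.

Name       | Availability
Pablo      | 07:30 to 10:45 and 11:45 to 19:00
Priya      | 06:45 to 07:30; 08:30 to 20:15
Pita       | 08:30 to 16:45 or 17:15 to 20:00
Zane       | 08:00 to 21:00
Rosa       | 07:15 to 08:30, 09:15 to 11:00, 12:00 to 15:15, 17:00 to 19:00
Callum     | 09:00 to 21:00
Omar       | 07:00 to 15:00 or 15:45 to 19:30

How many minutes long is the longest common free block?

180

Pablo ∩ Priya: 08:30-10:45, 11:45-19:00.
Pablo ∩ Priya ∩ Pita: 08:30-10:45, 11:45-16:45, 17:15-19:00.
Pablo ∩ Priya ∩ Pita ∩ Zane: 08:30-10:45, 11:45-16:45, 17:15-19:00.
Pablo ∩ Priya ∩ Pita ∩ Zane ∩ Rosa: 09:15-10:45, 12:00-15:15, 17:15-19:00.
Pablo ∩ Priya ∩ Pita ∩ Zane ∩ Rosa ∩ Callum: 09:15-10:45, 12:00-15:15, 17:15-19:00.
Pablo ∩ Priya ∩ Pita ∩ Zane ∩ Rosa ∩ Callum ∩ Omar: 09:15-10:45, 12:00-15:00, 17:15-19:00.
The longest is 12:00-15:00 at 180 minutes.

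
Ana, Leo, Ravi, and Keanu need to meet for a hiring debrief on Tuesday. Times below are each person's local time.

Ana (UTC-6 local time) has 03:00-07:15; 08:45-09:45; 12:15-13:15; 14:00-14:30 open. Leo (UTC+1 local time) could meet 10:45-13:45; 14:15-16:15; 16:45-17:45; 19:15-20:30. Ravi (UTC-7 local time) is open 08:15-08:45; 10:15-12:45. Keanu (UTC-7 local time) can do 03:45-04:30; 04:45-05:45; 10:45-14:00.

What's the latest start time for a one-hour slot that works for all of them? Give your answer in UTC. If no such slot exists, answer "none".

18:15

Ana in UTC: 09:00-13:15, 14:45-15:45, 18:15-19:15, 20:00-20:30 (add 6h to convert from UTC-6).
Leo in UTC: 09:45-12:45, 13:15-15:15, 15:45-16:45, 18:15-19:30 (subtract 1h to convert from UTC+1).
Ravi in UTC: 15:15-15:45, 17:15-19:45 (add 7h to convert from UTC-7).
Keanu in UTC: 10:45-11:30, 11:45-12:45, 17:45-21:00 (add 7h to convert from UTC-7).
Ana ∩ Leo: 09:45-12:45, 14:45-15:15, 18:15-19:15.
Ana ∩ Leo ∩ Ravi: 18:15-19:15.
Ana ∩ Leo ∩ Ravi ∩ Keanu: 18:15-19:15.
The last common window of at least 60 minutes is 18:15-19:15; a 60-minute meeting can start as late as 18:15 and still end by 19:15.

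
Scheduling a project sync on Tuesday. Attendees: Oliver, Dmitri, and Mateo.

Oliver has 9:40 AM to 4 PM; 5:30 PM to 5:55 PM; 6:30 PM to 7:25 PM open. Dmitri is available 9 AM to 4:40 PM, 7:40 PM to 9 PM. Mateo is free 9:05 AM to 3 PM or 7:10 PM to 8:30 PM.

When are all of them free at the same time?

09:40-15:00

Oliver ∩ Dmitri: 09:40-16:00.
Oliver ∩ Dmitri ∩ Mateo: 09:40-15:00.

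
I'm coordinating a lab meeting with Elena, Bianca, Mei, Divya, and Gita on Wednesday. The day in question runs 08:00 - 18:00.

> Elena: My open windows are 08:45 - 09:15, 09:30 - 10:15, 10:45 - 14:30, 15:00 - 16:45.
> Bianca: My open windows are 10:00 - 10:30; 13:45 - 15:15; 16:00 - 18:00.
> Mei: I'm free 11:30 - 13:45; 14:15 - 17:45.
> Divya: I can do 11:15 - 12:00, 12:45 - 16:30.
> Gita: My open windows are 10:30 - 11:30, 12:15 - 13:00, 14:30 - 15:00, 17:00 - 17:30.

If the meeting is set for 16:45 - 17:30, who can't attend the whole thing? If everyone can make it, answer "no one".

Divya, Elena, Gita

Elena: not fully free for 16:45-17:30. Bianca: free for 16:45-17:30. Mei: free for 16:45-17:30. Divya: not fully free for 16:45-17:30. Gita: not fully free for 16:45-17:30.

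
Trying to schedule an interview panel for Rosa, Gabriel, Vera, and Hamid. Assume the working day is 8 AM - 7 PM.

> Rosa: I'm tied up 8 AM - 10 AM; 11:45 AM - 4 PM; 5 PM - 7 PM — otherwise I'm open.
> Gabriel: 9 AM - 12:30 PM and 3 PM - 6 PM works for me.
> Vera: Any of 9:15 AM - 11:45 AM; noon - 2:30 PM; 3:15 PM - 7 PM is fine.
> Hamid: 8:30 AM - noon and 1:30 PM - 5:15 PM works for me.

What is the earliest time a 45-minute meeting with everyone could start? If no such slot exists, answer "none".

10:00

Rosa free: 10:00-11:45, 16:00-17:00 (invert busy blocks within the working day).
Gabriel free: 09:00-12:30, 15:00-18:00.
Vera free: 09:15-11:45, 12:00-14:30, 15:15-19:00.
Hamid free: 08:30-12:00, 13:30-17:15.
Rosa ∩ Gabriel: 10:00-11:45, 16:00-17:00.
Rosa ∩ Gabriel ∩ Vera: 10:00-11:45, 16:00-17:00.
Rosa ∩ Gabriel ∩ Vera ∩ Hamid: 10:00-11:45, 16:00-17:00.
Those are the intersection windows.
The first common window of at least 45 minutes is 10:00-11:45, so the earliest start is 10:00.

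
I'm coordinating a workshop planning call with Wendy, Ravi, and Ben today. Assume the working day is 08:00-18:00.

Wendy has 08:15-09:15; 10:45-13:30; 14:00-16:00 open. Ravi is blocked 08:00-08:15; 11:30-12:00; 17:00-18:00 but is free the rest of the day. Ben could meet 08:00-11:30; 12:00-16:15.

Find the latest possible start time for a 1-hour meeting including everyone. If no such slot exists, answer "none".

Wendy free: 08:15-09:15, 10:45-13:30, 14:00-16:00.
Ravi free: 08:15-11:30, 12:00-17:00 (invert busy blocks within the working day).
Ben free: 08:00-11:30, 12:00-16:15.
Wendy ∩ Ravi: 08:15-09:15, 10:45-11:30, 12:00-13:30, 14:00-16:00.
Wendy ∩ Ravi ∩ Ben: 08:15-09:15, 10:45-11:30, 12:00-13:30, 14:00-16:00.
So the common availability across everyone is 08:15-09:15, 10:45-11:30, 12:00-13:30, 14:00-16:00.
The last common window of at least 60 minutes is 14:00-16:00; a 60-minute meeting can start as late as 15:00 and still end by 16:00.

15:00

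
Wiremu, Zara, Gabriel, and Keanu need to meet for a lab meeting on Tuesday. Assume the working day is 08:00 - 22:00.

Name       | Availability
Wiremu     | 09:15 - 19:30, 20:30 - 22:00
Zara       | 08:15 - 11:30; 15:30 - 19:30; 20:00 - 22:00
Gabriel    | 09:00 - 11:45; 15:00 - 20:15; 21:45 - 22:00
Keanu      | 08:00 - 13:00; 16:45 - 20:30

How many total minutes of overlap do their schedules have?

300

Wiremu ∩ Zara: 09:15-11:30, 15:30-19:30, 20:30-22:00.
Wiremu ∩ Zara ∩ Gabriel: 09:15-11:30, 15:30-19:30, 21:45-22:00.
Wiremu ∩ Zara ∩ Gabriel ∩ Keanu: 09:15-11:30, 16:45-19:30.
Summing the common windows: 135 + 165 = 300 minutes.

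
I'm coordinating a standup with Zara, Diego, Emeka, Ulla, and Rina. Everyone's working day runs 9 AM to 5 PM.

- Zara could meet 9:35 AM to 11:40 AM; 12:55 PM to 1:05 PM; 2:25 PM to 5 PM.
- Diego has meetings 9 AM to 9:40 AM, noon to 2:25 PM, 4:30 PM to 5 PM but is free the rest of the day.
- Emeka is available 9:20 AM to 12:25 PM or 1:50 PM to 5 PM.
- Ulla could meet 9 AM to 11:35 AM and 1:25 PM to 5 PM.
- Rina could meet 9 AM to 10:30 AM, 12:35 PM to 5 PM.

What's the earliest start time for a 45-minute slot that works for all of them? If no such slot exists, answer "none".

Zara free: 09:35-11:40, 12:55-13:05, 14:25-17:00.
Diego free: 09:40-12:00, 14:25-16:30 (invert busy blocks within the working day).
Emeka free: 09:20-12:25, 13:50-17:00.
Ulla free: 09:00-11:35, 13:25-17:00.
Rina free: 09:00-10:30, 12:35-17:00.
Zara ∩ Diego: 09:40-11:40, 14:25-16:30.
Zara ∩ Diego ∩ Emeka: 09:40-11:40, 14:25-16:30.
Zara ∩ Diego ∩ Emeka ∩ Ulla: 09:40-11:35, 14:25-16:30.
Zara ∩ Diego ∩ Emeka ∩ Ulla ∩ Rina: 09:40-10:30, 14:25-16:30.
The first common window of at least 45 minutes is 09:40-10:30, so the earliest start is 09:40.

09:40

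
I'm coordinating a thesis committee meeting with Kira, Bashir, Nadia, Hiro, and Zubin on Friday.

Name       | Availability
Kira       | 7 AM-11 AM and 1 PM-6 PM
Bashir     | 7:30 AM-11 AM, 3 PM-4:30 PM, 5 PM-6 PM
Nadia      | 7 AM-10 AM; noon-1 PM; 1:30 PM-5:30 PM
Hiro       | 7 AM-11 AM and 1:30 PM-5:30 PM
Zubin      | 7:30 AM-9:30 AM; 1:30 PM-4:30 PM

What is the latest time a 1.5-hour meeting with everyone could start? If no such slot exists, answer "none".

15:00

Kira ∩ Bashir: 07:30-11:00, 15:00-16:30, 17:00-18:00.
Kira ∩ Bashir ∩ Nadia: 07:30-10:00, 15:00-16:30, 17:00-17:30.
Kira ∩ Bashir ∩ Nadia ∩ Hiro: 07:30-10:00, 15:00-16:30, 17:00-17:30.
Kira ∩ Bashir ∩ Nadia ∩ Hiro ∩ Zubin: 07:30-09:30, 15:00-16:30.
The last common window of at least 90 minutes is 15:00-16:30; a 90-minute meeting can start as late as 15:00 and still end by 16:30.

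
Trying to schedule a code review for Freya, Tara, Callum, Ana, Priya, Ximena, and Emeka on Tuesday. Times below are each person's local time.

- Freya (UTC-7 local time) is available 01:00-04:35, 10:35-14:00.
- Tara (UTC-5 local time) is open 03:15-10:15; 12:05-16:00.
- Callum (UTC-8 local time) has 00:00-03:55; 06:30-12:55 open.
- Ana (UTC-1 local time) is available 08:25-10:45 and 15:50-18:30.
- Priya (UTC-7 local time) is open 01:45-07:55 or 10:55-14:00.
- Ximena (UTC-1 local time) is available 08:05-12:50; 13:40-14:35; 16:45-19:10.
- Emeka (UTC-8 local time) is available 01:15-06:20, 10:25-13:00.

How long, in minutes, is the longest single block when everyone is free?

Freya in UTC: 08:00-11:35, 17:35-21:00 (add 7h to convert from UTC-7).
Tara in UTC: 08:15-15:15, 17:05-21:00 (add 5h to convert from UTC-5).
Callum in UTC: 08:00-11:55, 14:30-20:55 (add 8h to convert from UTC-8).
Ana in UTC: 09:25-11:45, 16:50-19:30 (add 1h to convert from UTC-1).
Priya in UTC: 08:45-14:55, 17:55-21:00 (add 7h to convert from UTC-7).
Ximena in UTC: 09:05-13:50, 14:40-15:35, 17:45-20:10 (add 1h to convert from UTC-1).
Emeka in UTC: 09:15-14:20, 18:25-21:00 (add 8h to convert from UTC-8).
Freya ∩ Tara: 08:15-11:35, 17:35-21:00.
Freya ∩ Tara ∩ Callum: 08:15-11:35, 17:35-20:55.
Freya ∩ Tara ∩ Callum ∩ Ana: 09:25-11:35, 17:35-19:30.
Freya ∩ Tara ∩ Callum ∩ Ana ∩ Priya: 09:25-11:35, 17:55-19:30.
Freya ∩ Tara ∩ Callum ∩ Ana ∩ Priya ∩ Ximena: 09:25-11:35, 17:55-19:30.
Freya ∩ Tara ∩ Callum ∩ Ana ∩ Priya ∩ Ximena ∩ Emeka: 09:25-11:35, 18:25-19:30.
The longest is 09:25-11:35 at 130 minutes.

130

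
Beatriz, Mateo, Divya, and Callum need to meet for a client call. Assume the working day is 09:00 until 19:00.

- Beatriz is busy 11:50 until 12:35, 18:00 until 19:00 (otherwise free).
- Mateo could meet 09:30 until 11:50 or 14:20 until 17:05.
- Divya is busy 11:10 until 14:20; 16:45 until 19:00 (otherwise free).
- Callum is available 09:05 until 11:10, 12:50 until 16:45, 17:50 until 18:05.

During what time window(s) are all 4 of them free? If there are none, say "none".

09:30-11:10, 14:20-16:45

Beatriz free: 09:00-11:50, 12:35-18:00 (invert busy blocks within the working day).
Mateo free: 09:30-11:50, 14:20-17:05.
Divya free: 09:00-11:10, 14:20-16:45 (invert busy blocks within the working day).
Callum free: 09:05-11:10, 12:50-16:45, 17:50-18:05.
Beatriz ∩ Mateo: 09:30-11:50, 14:20-17:05.
Beatriz ∩ Mateo ∩ Divya: 09:30-11:10, 14:20-16:45.
Beatriz ∩ Mateo ∩ Divya ∩ Callum: 09:30-11:10, 14:20-16:45.
So the common availability across everyone is 09:30-11:10, 14:20-16:45.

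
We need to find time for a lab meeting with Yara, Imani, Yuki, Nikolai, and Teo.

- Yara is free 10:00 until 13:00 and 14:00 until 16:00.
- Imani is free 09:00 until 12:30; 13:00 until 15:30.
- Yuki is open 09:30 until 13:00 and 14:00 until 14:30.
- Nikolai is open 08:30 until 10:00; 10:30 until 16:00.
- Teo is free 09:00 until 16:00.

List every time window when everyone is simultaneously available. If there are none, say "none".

10:30-12:30, 14:00-14:30

Yara ∩ Imani: 10:00-12:30, 14:00-15:30.
Yara ∩ Imani ∩ Yuki: 10:00-12:30, 14:00-14:30.
Yara ∩ Imani ∩ Yuki ∩ Nikolai: 10:30-12:30, 14:00-14:30.
Yara ∩ Imani ∩ Yuki ∩ Nikolai ∩ Teo: 10:30-12:30, 14:00-14:30.
Those are the intersection windows.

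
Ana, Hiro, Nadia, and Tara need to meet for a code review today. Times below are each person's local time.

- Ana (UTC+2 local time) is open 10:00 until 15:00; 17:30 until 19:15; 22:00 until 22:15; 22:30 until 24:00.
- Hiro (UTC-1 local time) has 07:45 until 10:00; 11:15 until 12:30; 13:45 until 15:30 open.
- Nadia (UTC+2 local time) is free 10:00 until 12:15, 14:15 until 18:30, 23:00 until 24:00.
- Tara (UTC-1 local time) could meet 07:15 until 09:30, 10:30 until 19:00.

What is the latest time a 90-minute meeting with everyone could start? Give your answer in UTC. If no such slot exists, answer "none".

Ana in UTC: 08:00-13:00, 15:30-17:15, 20:00-20:15, 20:30-22:00 (subtract 2h to convert from UTC+2).
Hiro in UTC: 08:45-11:00, 12:15-13:30, 14:45-16:30 (add 1h to convert from UTC-1).
Nadia in UTC: 08:00-10:15, 12:15-16:30, 21:00-22:00 (subtract 2h to convert from UTC+2).
Tara in UTC: 08:15-10:30, 11:30-20:00 (add 1h to convert from UTC-1).
Ana ∩ Hiro: 08:45-11:00, 12:15-13:00, 15:30-16:30.
Ana ∩ Hiro ∩ Nadia: 08:45-10:15, 12:15-13:00, 15:30-16:30.
Ana ∩ Hiro ∩ Nadia ∩ Tara: 08:45-10:15, 12:15-13:00, 15:30-16:30.
Those are the intersection windows.
The last common window of at least 90 minutes is 08:45-10:15; a 90-minute meeting can start as late as 08:45 and still end by 10:15.

08:45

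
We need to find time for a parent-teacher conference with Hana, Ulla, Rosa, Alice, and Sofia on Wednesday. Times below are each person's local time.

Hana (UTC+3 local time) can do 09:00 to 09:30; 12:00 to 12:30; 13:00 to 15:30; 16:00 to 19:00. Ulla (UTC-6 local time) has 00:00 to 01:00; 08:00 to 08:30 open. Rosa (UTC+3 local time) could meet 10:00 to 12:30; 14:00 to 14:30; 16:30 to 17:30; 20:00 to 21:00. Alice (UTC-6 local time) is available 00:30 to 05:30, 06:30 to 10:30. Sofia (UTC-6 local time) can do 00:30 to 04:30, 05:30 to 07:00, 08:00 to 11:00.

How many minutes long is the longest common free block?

Hana in UTC: 06:00-06:30, 09:00-09:30, 10:00-12:30, 13:00-16:00 (subtract 3h to convert from UTC+3).
Ulla in UTC: 06:00-07:00, 14:00-14:30 (add 6h to convert from UTC-6).
Rosa in UTC: 07:00-09:30, 11:00-11:30, 13:30-14:30, 17:00-18:00 (subtract 3h to convert from UTC+3).
Alice in UTC: 06:30-11:30, 12:30-16:30 (add 6h to convert from UTC-6).
Sofia in UTC: 06:30-10:30, 11:30-13:00, 14:00-17:00 (add 6h to convert from UTC-6).
Hana ∩ Ulla: 06:00-06:30, 14:00-14:30.
Hana ∩ Ulla ∩ Rosa: 14:00-14:30.
Hana ∩ Ulla ∩ Rosa ∩ Alice: 14:00-14:30.
Hana ∩ Ulla ∩ Rosa ∩ Alice ∩ Sofia: 14:00-14:30.
The longest is 14:00-14:30 at 30 minutes.

30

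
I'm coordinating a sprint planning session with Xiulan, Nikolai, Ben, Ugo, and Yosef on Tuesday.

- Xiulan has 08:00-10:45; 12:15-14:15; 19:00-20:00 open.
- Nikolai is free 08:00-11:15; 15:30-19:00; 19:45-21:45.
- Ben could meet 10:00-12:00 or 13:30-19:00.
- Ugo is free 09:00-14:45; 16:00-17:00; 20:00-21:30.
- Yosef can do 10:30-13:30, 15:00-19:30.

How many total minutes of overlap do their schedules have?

Xiulan ∩ Nikolai: 08:00-10:45, 19:45-20:00.
Xiulan ∩ Nikolai ∩ Ben: 10:00-10:45.
Xiulan ∩ Nikolai ∩ Ben ∩ Ugo: 10:00-10:45.
Xiulan ∩ Nikolai ∩ Ben ∩ Ugo ∩ Yosef: 10:30-10:45.
That's a single block of 15 minutes.

15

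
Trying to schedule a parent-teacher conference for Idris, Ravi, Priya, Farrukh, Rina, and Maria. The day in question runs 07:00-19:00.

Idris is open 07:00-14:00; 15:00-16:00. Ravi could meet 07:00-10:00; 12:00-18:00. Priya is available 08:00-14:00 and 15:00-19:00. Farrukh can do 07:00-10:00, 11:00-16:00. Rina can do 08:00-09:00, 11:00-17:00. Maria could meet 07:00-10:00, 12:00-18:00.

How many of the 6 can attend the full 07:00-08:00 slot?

4

Idris, Ravi, Farrukh, and Maria can make the full 07:00-08:00 slot — that's 4.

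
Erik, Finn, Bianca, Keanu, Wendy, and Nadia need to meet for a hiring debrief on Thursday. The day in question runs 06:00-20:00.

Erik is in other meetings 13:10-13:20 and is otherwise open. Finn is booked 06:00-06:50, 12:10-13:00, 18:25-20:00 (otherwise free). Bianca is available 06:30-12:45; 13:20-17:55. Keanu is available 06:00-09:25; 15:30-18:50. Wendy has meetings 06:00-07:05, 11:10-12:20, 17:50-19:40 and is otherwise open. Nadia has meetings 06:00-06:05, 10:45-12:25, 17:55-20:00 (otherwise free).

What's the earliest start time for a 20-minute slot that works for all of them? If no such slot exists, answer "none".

Erik free: 06:00-13:10, 13:20-20:00 (invert busy blocks within the working day).
Finn free: 06:50-12:10, 13:00-18:25 (invert busy blocks within the working day).
Bianca free: 06:30-12:45, 13:20-17:55.
Keanu free: 06:00-09:25, 15:30-18:50.
Wendy free: 07:05-11:10, 12:20-17:50, 19:40-20:00 (invert busy blocks within the working day).
Nadia free: 06:05-10:45, 12:25-17:55 (invert busy blocks within the working day).
Erik ∩ Finn: 06:50-12:10, 13:00-13:10, 13:20-18:25.
Erik ∩ Finn ∩ Bianca: 06:50-12:10, 13:20-17:55.
Erik ∩ Finn ∩ Bianca ∩ Keanu: 06:50-09:25, 15:30-17:55.
Erik ∩ Finn ∩ Bianca ∩ Keanu ∩ Wendy: 07:05-09:25, 15:30-17:50.
Erik ∩ Finn ∩ Bianca ∩ Keanu ∩ Wendy ∩ Nadia: 07:05-09:25, 15:30-17:50.
So the common availability across everyone is 07:05-09:25, 15:30-17:50.
The first common window of at least 20 minutes is 07:05-09:25, so the earliest start is 07:05.

07:05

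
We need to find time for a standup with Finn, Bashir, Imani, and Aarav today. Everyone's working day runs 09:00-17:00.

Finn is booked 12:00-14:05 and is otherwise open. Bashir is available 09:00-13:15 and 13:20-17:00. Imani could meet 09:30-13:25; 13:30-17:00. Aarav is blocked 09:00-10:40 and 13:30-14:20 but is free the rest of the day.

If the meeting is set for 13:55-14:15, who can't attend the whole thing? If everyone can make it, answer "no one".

Finn free: 09:00-12:00, 14:05-17:00 (invert busy blocks within the working day).
Bashir free: 09:00-13:15, 13:20-17:00.
Imani free: 09:30-13:25, 13:30-17:00.
Aarav free: 10:40-13:30, 14:20-17:00 (invert busy blocks within the working day).
Finn: not fully free for 13:55-14:15. Bashir: free for 13:55-14:15. Imani: free for 13:55-14:15. Aarav: not fully free for 13:55-14:15.

Aarav, Finn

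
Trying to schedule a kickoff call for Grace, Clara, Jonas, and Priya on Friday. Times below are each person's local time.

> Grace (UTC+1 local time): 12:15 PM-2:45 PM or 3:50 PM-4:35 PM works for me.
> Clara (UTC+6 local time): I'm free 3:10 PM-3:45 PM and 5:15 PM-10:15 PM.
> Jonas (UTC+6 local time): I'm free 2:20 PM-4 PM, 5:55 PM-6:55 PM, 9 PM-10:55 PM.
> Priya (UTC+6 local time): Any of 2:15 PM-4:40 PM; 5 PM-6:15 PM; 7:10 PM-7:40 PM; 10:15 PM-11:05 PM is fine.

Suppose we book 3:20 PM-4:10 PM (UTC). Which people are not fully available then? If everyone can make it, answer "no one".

Grace in UTC: 11:15-13:45, 14:50-15:35 (subtract 1h to convert from UTC+1).
Clara in UTC: 09:10-09:45, 11:15-16:15 (subtract 6h to convert from UTC+6).
Jonas in UTC: 08:20-10:00, 11:55-12:55, 15:00-16:55 (subtract 6h to convert from UTC+6).
Priya in UTC: 08:15-10:40, 11:00-12:15, 13:10-13:40, 16:15-17:05 (subtract 6h to convert from UTC+6).
Grace: not fully free for 15:20-16:10. Clara: free for 15:20-16:10. Jonas: free for 15:20-16:10. Priya: not fully free for 15:20-16:10.

Grace, Priya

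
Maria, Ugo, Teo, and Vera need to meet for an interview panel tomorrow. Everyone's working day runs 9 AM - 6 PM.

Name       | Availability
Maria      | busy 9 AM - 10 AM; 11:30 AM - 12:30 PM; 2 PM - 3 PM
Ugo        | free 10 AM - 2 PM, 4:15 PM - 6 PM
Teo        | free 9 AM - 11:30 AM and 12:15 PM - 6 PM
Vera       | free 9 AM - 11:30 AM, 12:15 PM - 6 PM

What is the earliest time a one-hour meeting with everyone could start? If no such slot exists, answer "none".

Maria free: 10:00-11:30, 12:30-14:00, 15:00-18:00 (invert busy blocks within the working day).
Ugo free: 10:00-14:00, 16:15-18:00.
Teo free: 09:00-11:30, 12:15-18:00.
Vera free: 09:00-11:30, 12:15-18:00.
Maria ∩ Ugo: 10:00-11:30, 12:30-14:00, 16:15-18:00.
Maria ∩ Ugo ∩ Teo: 10:00-11:30, 12:30-14:00, 16:15-18:00.
Maria ∩ Ugo ∩ Teo ∩ Vera: 10:00-11:30, 12:30-14:00, 16:15-18:00.
So the common availability across everyone is 10:00-11:30, 12:30-14:00, 16:15-18:00.
The first common window of at least 60 minutes is 10:00-11:30, so the earliest start is 10:00.

10:00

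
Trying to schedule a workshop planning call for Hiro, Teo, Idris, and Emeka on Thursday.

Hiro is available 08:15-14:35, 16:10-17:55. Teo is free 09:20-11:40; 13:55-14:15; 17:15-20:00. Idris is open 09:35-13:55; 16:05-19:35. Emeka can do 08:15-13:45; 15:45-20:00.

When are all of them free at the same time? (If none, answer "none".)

09:35-11:40, 17:15-17:55

Hiro ∩ Teo: 09:20-11:40, 13:55-14:15, 17:15-17:55.
Hiro ∩ Teo ∩ Idris: 09:35-11:40, 17:15-17:55.
Hiro ∩ Teo ∩ Idris ∩ Emeka: 09:35-11:40, 17:15-17:55.
So the common availability across everyone is 09:35-11:40, 17:15-17:55.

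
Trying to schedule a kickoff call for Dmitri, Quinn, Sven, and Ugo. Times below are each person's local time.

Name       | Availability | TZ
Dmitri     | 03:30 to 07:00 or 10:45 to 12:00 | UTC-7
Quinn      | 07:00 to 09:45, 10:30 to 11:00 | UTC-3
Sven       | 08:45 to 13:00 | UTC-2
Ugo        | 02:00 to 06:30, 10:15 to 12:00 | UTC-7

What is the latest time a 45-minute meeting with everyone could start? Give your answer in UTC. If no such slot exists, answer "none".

Dmitri in UTC: 10:30-14:00, 17:45-19:00 (add 7h to convert from UTC-7).
Quinn in UTC: 10:00-12:45, 13:30-14:00 (add 3h to convert from UTC-3).
Sven in UTC: 10:45-15:00 (add 2h to convert from UTC-2).
Ugo in UTC: 09:00-13:30, 17:15-19:00 (add 7h to convert from UTC-7).
Dmitri ∩ Quinn: 10:30-12:45, 13:30-14:00.
Dmitri ∩ Quinn ∩ Sven: 10:45-12:45, 13:30-14:00.
Dmitri ∩ Quinn ∩ Sven ∩ Ugo: 10:45-12:45.
The last common window of at least 45 minutes is 10:45-12:45; a 45-minute meeting can start as late as 12:00 and still end by 12:45.

12:00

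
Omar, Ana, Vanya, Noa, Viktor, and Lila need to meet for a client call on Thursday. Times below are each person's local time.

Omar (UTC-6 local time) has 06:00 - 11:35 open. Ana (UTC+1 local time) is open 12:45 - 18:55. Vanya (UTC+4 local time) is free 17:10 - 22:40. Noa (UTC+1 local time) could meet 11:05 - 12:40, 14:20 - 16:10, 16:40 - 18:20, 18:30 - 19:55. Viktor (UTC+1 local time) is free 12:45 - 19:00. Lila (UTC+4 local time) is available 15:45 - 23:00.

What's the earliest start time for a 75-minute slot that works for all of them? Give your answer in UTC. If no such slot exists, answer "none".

13:20

Omar in UTC: 12:00-17:35 (add 6h to convert from UTC-6).
Ana in UTC: 11:45-17:55 (subtract 1h to convert from UTC+1).
Vanya in UTC: 13:10-18:40 (subtract 4h to convert from UTC+4).
Noa in UTC: 10:05-11:40, 13:20-15:10, 15:40-17:20, 17:30-18:55 (subtract 1h to convert from UTC+1).
Viktor in UTC: 11:45-18:00 (subtract 1h to convert from UTC+1).
Lila in UTC: 11:45-19:00 (subtract 4h to convert from UTC+4).
Omar ∩ Ana: 12:00-17:35.
Omar ∩ Ana ∩ Vanya: 13:10-17:35.
Omar ∩ Ana ∩ Vanya ∩ Noa: 13:20-15:10, 15:40-17:20, 17:30-17:35.
Omar ∩ Ana ∩ Vanya ∩ Noa ∩ Viktor: 13:20-15:10, 15:40-17:20, 17:30-17:35.
Omar ∩ Ana ∩ Vanya ∩ Noa ∩ Viktor ∩ Lila: 13:20-15:10, 15:40-17:20, 17:30-17:35.
The first common window of at least 75 minutes is 13:20-15:10, so the earliest start is 13:20.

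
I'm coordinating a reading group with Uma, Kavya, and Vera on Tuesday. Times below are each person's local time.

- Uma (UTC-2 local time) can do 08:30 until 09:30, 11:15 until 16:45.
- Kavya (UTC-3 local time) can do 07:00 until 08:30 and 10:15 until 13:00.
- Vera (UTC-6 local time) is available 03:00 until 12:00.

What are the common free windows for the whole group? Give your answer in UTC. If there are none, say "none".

10:30-11:30, 13:15-16:00

Uma in UTC: 10:30-11:30, 13:15-18:45 (add 2h to convert from UTC-2).
Kavya in UTC: 10:00-11:30, 13:15-16:00 (add 3h to convert from UTC-3).
Vera in UTC: 09:00-18:00 (add 6h to convert from UTC-6).
Uma ∩ Kavya: 10:30-11:30, 13:15-16:00.
Uma ∩ Kavya ∩ Vera: 10:30-11:30, 13:15-16:00.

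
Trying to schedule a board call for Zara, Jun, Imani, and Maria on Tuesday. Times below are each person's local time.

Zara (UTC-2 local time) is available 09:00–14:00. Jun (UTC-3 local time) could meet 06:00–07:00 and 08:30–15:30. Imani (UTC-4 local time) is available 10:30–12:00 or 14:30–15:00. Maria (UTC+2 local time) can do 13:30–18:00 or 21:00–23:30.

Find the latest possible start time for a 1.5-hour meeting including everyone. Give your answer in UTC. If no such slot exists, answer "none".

14:30

Zara in UTC: 11:00-16:00 (add 2h to convert from UTC-2).
Jun in UTC: 09:00-10:00, 11:30-18:30 (add 3h to convert from UTC-3).
Imani in UTC: 14:30-16:00, 18:30-19:00 (add 4h to convert from UTC-4).
Maria in UTC: 11:30-16:00, 19:00-21:30 (subtract 2h to convert from UTC+2).
Zara ∩ Jun: 11:30-16:00.
Zara ∩ Jun ∩ Imani: 14:30-16:00.
Zara ∩ Jun ∩ Imani ∩ Maria: 14:30-16:00.
The last common window of at least 90 minutes is 14:30-16:00; a 90-minute meeting can start as late as 14:30 and still end by 16:00.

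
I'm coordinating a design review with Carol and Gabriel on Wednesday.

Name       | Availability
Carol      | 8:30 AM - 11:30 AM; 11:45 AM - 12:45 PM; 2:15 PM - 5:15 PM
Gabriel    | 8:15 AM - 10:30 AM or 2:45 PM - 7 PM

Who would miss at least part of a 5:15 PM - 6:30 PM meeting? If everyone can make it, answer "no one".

Carol: not fully free for 17:15-18:30. Gabriel: free for 17:15-18:30.

Carol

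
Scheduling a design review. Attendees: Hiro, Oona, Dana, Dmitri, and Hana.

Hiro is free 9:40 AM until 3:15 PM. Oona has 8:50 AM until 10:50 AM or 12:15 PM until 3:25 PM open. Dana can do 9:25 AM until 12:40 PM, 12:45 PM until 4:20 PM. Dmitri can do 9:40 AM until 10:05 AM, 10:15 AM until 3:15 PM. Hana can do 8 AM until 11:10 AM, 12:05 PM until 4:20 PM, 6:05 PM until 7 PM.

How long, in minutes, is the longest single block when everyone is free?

150

Hiro ∩ Oona: 09:40-10:50, 12:15-15:15.
Hiro ∩ Oona ∩ Dana: 09:40-10:50, 12:15-12:40, 12:45-15:15.
Hiro ∩ Oona ∩ Dana ∩ Dmitri: 09:40-10:05, 10:15-10:50, 12:15-12:40, 12:45-15:15.
Hiro ∩ Oona ∩ Dana ∩ Dmitri ∩ Hana: 09:40-10:05, 10:15-10:50, 12:15-12:40, 12:45-15:15.
Those are the intersection windows.
The longest is 12:45-15:15 at 150 minutes.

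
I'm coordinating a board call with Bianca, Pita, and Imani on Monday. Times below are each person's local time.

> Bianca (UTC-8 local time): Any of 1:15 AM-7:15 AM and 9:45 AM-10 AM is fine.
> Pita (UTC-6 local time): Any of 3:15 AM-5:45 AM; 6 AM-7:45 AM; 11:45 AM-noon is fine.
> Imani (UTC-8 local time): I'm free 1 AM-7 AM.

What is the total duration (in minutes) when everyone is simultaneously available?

Bianca in UTC: 09:15-15:15, 17:45-18:00 (add 8h to convert from UTC-8).
Pita in UTC: 09:15-11:45, 12:00-13:45, 17:45-18:00 (add 6h to convert from UTC-6).
Imani in UTC: 09:00-15:00 (add 8h to convert from UTC-8).
Bianca ∩ Pita: 09:15-11:45, 12:00-13:45, 17:45-18:00.
Bianca ∩ Pita ∩ Imani: 09:15-11:45, 12:00-13:45.
Summing the common windows: 150 + 105 = 255 minutes.

255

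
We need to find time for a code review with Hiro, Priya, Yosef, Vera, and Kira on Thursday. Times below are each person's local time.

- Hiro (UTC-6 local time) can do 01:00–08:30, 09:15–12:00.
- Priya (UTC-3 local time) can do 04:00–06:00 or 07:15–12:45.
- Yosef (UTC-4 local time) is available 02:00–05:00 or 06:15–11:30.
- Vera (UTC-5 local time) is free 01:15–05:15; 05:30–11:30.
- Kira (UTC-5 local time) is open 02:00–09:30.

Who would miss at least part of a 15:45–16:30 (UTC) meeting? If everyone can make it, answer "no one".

Hiro in UTC: 07:00-14:30, 15:15-18:00 (add 6h to convert from UTC-6).
Priya in UTC: 07:00-09:00, 10:15-15:45 (add 3h to convert from UTC-3).
Yosef in UTC: 06:00-09:00, 10:15-15:30 (add 4h to convert from UTC-4).
Vera in UTC: 06:15-10:15, 10:30-16:30 (add 5h to convert from UTC-5).
Kira in UTC: 07:00-14:30 (add 5h to convert from UTC-5).
Hiro: free for 15:45-16:30. Priya: not fully free for 15:45-16:30. Yosef: not fully free for 15:45-16:30. Vera: free for 15:45-16:30. Kira: not fully free for 15:45-16:30.

Kira, Priya, Yosef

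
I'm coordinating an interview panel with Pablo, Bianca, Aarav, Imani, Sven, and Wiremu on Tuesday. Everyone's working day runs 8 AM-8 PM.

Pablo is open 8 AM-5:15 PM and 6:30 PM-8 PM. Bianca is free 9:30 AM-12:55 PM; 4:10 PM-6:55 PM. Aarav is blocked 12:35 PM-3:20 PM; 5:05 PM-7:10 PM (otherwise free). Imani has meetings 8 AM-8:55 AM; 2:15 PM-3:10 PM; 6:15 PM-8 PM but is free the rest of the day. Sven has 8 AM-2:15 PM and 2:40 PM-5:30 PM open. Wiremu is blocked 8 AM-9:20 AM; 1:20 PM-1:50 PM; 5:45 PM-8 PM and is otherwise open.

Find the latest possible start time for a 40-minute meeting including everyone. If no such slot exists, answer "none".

Pablo free: 08:00-17:15, 18:30-20:00.
Bianca free: 09:30-12:55, 16:10-18:55.
Aarav free: 08:00-12:35, 15:20-17:05, 19:10-20:00 (invert busy blocks within the working day).
Imani free: 08:55-14:15, 15:10-18:15 (invert busy blocks within the working day).
Sven free: 08:00-14:15, 14:40-17:30.
Wiremu free: 09:20-13:20, 13:50-17:45 (invert busy blocks within the working day).
Pablo ∩ Bianca: 09:30-12:55, 16:10-17:15, 18:30-18:55.
Pablo ∩ Bianca ∩ Aarav: 09:30-12:35, 16:10-17:05.
Pablo ∩ Bianca ∩ Aarav ∩ Imani: 09:30-12:35, 16:10-17:05.
Pablo ∩ Bianca ∩ Aarav ∩ Imani ∩ Sven: 09:30-12:35, 16:10-17:05.
Pablo ∩ Bianca ∩ Aarav ∩ Imani ∩ Sven ∩ Wiremu: 09:30-12:35, 16:10-17:05.
So the common availability across everyone is 09:30-12:35, 16:10-17:05.
The last common window of at least 40 minutes is 16:10-17:05; a 40-minute meeting can start as late as 16:25 and still end by 17:05.

16:25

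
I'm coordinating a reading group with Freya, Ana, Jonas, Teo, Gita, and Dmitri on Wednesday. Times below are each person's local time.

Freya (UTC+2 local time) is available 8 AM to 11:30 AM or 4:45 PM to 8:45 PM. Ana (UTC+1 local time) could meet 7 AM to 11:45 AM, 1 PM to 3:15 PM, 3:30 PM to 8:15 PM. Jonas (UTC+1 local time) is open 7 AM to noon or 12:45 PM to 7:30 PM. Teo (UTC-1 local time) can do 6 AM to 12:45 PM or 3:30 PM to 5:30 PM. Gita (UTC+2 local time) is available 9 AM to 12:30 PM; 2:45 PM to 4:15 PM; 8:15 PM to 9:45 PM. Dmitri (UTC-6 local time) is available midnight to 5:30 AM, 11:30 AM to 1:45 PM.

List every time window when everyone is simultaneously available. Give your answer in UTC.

Freya in UTC: 06:00-09:30, 14:45-18:45 (subtract 2h to convert from UTC+2).
Ana in UTC: 06:00-10:45, 12:00-14:15, 14:30-19:15 (subtract 1h to convert from UTC+1).
Jonas in UTC: 06:00-11:00, 11:45-18:30 (subtract 1h to convert from UTC+1).
Teo in UTC: 07:00-13:45, 16:30-18:30 (add 1h to convert from UTC-1).
Gita in UTC: 07:00-10:30, 12:45-14:15, 18:15-19:45 (subtract 2h to convert from UTC+2).
Dmitri in UTC: 06:00-11:30, 17:30-19:45 (add 6h to convert from UTC-6).
Freya ∩ Ana: 06:00-09:30, 14:45-18:45.
Freya ∩ Ana ∩ Jonas: 06:00-09:30, 14:45-18:30.
Freya ∩ Ana ∩ Jonas ∩ Teo: 07:00-09:30, 16:30-18:30.
Freya ∩ Ana ∩ Jonas ∩ Teo ∩ Gita: 07:00-09:30, 18:15-18:30.
Freya ∩ Ana ∩ Jonas ∩ Teo ∩ Gita ∩ Dmitri: 07:00-09:30, 18:15-18:30.
So the common availability across everyone is 07:00-09:30, 18:15-18:30.

07:00-09:30, 18:15-18:30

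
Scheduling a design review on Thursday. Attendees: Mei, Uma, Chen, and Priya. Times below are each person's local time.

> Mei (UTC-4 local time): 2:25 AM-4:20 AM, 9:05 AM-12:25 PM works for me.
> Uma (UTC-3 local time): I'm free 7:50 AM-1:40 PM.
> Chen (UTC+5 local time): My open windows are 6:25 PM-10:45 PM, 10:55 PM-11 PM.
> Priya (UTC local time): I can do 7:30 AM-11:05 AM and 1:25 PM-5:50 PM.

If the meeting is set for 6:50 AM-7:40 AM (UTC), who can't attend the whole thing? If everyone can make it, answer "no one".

Mei in UTC: 06:25-08:20, 13:05-16:25 (add 4h to convert from UTC-4).
Uma in UTC: 10:50-16:40 (add 3h to convert from UTC-3).
Chen in UTC: 13:25-17:45, 17:55-18:00 (subtract 5h to convert from UTC+5).
Priya in UTC: 07:30-11:05, 13:25-17:50.
Mei: free for 06:50-07:40. Uma: not fully free for 06:50-07:40. Chen: not fully free for 06:50-07:40. Priya: not fully free for 06:50-07:40.

Chen, Priya, Uma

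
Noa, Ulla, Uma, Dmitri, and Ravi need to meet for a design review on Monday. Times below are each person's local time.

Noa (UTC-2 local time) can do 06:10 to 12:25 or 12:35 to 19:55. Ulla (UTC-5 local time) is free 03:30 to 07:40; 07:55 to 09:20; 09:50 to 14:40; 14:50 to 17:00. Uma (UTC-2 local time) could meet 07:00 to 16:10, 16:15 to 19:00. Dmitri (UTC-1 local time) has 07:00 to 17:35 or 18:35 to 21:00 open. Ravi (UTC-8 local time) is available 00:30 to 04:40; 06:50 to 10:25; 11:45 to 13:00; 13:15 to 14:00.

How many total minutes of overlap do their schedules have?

Noa in UTC: 08:10-14:25, 14:35-21:55 (add 2h to convert from UTC-2).
Ulla in UTC: 08:30-12:40, 12:55-14:20, 14:50-19:40, 19:50-22:00 (add 5h to convert from UTC-5).
Uma in UTC: 09:00-18:10, 18:15-21:00 (add 2h to convert from UTC-2).
Dmitri in UTC: 08:00-18:35, 19:35-22:00 (add 1h to convert from UTC-1).
Ravi in UTC: 08:30-12:40, 14:50-18:25, 19:45-21:00, 21:15-22:00 (add 8h to convert from UTC-8).
Noa ∩ Ulla: 08:30-12:40, 12:55-14:20, 14:50-19:40, 19:50-21:55.
Noa ∩ Ulla ∩ Uma: 09:00-12:40, 12:55-14:20, 14:50-18:10, 18:15-19:40, 19:50-21:00.
Noa ∩ Ulla ∩ Uma ∩ Dmitri: 09:00-12:40, 12:55-14:20, 14:50-18:10, 18:15-18:35, 19:35-19:40, 19:50-21:00.
Noa ∩ Ulla ∩ Uma ∩ Dmitri ∩ Ravi: 09:00-12:40, 14:50-18:10, 18:15-18:25, 19:50-21:00.
So the common availability across everyone is 09:00-12:40, 14:50-18:10, 18:15-18:25, 19:50-21:00.
Summing the common windows: 220 + 200 + 10 + 70 = 500 minutes.

500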